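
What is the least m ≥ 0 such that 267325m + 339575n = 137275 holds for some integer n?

gcd(267325, 339575) = 7225 (Euclid: 339575 = 1·267325 + 72250; 267325 = 3·72250 + 50575; 72250 = 1·50575 + 21675; 50575 = 2·21675 + 7225; 21675 = 3·7225 + 0), and 7225 | 137275.
Extended Euclid: 267325·(14) + 339575·(-11) = 7225. Scale by 19: m₀ = 266.
General solution m = m₀ + 47t; reducing mod 47 gives m = 31 (and n = -24).

31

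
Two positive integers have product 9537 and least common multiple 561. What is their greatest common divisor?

17

From gcd × lcm = ab: gcd = 9537 / 561 = 17.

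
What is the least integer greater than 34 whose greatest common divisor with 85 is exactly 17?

51

85 = 17·5. Any k with gcd(k, 85) = 17 is a multiple of 17, say 17s, with s coprime to 5.
Need s > 34/17, so s ≥ 3. First s ≥ 3 with gcd(s, 5) = 1 is s = 3. Thus k = 17·3 = 51.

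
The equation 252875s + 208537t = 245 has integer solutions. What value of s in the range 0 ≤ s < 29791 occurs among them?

Euclid: 252875 = 1·208537 + 44338; 208537 = 4·44338 + 31185; 44338 = 1·31185 + 13153; 31185 = 2·13153 + 4879; 13153 = 2·4879 + 3395; 4879 = 1·3395 + 1484; 3395 = 2·1484 + 427; 1484 = 3·427 + 203; 427 = 2·203 + 21; 203 = 9·21 + 14; 21 = 1·14 + 7; 14 = 2·7 + 0 → gcd = 7; 245 = 7·35.
Back-substitution yields 252875·(10258) + 208537·(-12439) = 7, so one solution is s = 10258·35 = 359030, t = -12439·35 = -435365.
Solutions in s differ by 208537/7 = 29791; the one in [0, 29791) is 359030 mod 29791 = 1538.

1538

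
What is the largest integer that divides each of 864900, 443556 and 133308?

36

864900 = 2² · 3² · 5² · 31²; 443556 = 2² · 3⁴ · 37²; 133308 = 2² · 3² · 7 · 23²
gcd takes min exponent of each prime: 2² · 3² = 36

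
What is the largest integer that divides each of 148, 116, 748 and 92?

gcd(148, 116): 148 = 1·116 + 32; 116 = 3·32 + 20; 32 = 1·20 + 12; 20 = 1·12 + 8; 12 = 1·8 + 4; 8 = 2·4 + 0 → 4
gcd(4, 748): 748 = 187·4 + 0 → 4
gcd(4, 92): 92 = 23·4 + 0 → 4

4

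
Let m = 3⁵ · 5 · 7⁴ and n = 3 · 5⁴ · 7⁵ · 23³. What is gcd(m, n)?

min exponent per shared prime: 3 · 5 · 7⁴ = 36015

36015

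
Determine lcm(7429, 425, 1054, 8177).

7429 = 17 · 19 · 23; 425 = 5² · 17; 1054 = 2 · 17 · 31; 8177 = 13 · 17 · 37
lcm takes max exponent of each prime: 2 · 5² · 13 · 17 · 19 · 23 · 31 · 37 = 5538690950

5538690950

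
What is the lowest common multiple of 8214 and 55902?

76529838

gcd first: 55902 = 6·8214 + 6618; 8214 = 1·6618 + 1596; 6618 = 4·1596 + 234; 1596 = 6·234 + 192; 234 = 1·192 + 42; 192 = 4·42 + 24; 42 = 1·24 + 18; 24 = 1·18 + 6; 18 = 3·6 + 0 → gcd = 6
lcm = 8214·55902/gcd = 459179028/6 = 76529838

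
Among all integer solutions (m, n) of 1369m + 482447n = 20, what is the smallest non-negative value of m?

gcd(1369, 482447) = 1 (Euclid: 482447 = 352·1369 + 559; 1369 = 2·559 + 251; 559 = 2·251 + 57; 251 = 4·57 + 23; 57 = 2·23 + 11; 23 = 2·11 + 1; 11 = 11·1 + 0), and 1 | 20.
Extended Euclid: 1369·(42289) + 482447·(-120) = 1. Scale by 20: m₀ = 845780.
General solution m = m₀ + 482447t; reducing mod 482447 gives m = 363333 (and n = -1031).

363333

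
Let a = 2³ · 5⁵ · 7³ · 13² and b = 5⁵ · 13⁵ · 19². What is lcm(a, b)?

1149365328475000

max exponent per prime: 2³ · 5⁵ · 7³ · 13⁵ · 19² = 1149365328475000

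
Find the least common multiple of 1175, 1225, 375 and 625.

4318125

1175 = 5² · 47; 1225 = 5² · 7²; 375 = 3 · 5³; 625 = 5⁴
lcm takes max exponent of each prime: 3 · 5⁴ · 7² · 47 = 4318125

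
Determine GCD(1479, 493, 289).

gcd(1479, 493): 1479 = 3·493 + 0 → 493
gcd(493, 289): 493 = 1·289 + 204; 289 = 1·204 + 85; 204 = 2·85 + 34; 85 = 2·34 + 17; 34 = 2·17 + 0 → 17

17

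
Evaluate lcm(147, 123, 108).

147 = 3 · 7²; 123 = 3 · 41; 108 = 2² · 3³
lcm takes max exponent of each prime: 2² · 3³ · 7² · 41 = 216972

216972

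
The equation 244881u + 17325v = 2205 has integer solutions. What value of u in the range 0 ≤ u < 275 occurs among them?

Euclid: 244881 = 14·17325 + 2331; 17325 = 7·2331 + 1008; 2331 = 2·1008 + 315; 1008 = 3·315 + 63; 315 = 5·63 + 0 → gcd = 63; 2205 = 63·35.
Back-substitution yields 244881·(-52) + 17325·(735) = 63, so one solution is u = -52·35 = -1820, v = 735·35 = 25725.
Solutions in u differ by 17325/63 = 275; the one in [0, 275) is -1820 mod 275 = 105.

105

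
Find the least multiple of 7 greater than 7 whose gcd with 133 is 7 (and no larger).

14

133 = 7·19. Any k with gcd(k, 133) = 7 is a multiple of 7, say 7s, with s coprime to 19.
Need s > 7/7, so s ≥ 2. First s ≥ 2 with gcd(s, 19) = 1 is s = 2. Thus k = 7·2 = 14.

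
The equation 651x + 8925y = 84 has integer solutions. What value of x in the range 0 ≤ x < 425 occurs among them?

gcd(651, 8925) = 21 (Euclid: 8925 = 13·651 + 462; 651 = 1·462 + 189; 462 = 2·189 + 84; 189 = 2·84 + 21; 84 = 4·21 + 0), and 21 | 84.
Extended Euclid: 651·(96) + 8925·(-7) = 21. Scale by 4: x₀ = 384.
General solution x = x₀ + 425t; reducing mod 425 gives x = 384 (and y = -28).

384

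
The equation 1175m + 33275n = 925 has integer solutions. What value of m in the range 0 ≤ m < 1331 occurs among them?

gcd(1175, 33275) = 25 (Euclid: 33275 = 28·1175 + 375; 1175 = 3·375 + 50; 375 = 7·50 + 25; 50 = 2·25 + 0), and 25 | 925.
Extended Euclid: 1175·(-623) + 33275·(22) = 25. Scale by 37: m₀ = -23051.
General solution m = m₀ + 1331t; reducing mod 1331 gives m = 907 (and n = -32).

907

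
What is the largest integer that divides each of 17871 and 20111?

Euclid: 20111 = 1·17871 + 2240; 17871 = 7·2240 + 2191; 2240 = 1·2191 + 49; 2191 = 44·49 + 35; 49 = 1·35 + 14; 35 = 2·14 + 7; 14 = 2·7 + 0. Last nonzero remainder: 7.

7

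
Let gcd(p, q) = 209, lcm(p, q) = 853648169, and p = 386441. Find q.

p·q = gcd·lcm = 209·853648169 = 178412467321, so q = 178412467321/386441 = 461681.

461681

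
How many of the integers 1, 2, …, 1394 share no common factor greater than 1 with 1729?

1729 = 7·13·19. Inclusion–exclusion on these primes:
1394 − ⌊1394/7⌋ − ⌊1394/13⌋ − ⌊1394/19⌋ + ⌊1394/91⌋ + ⌊1394/133⌋ + ⌊1394/247⌋ − ⌊1394/1729⌋ = 1045

1045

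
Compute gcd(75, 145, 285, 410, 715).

5

75 = 3 · 5²; 145 = 5 · 29; 285 = 3 · 5 · 19; 410 = 2 · 5 · 41; 715 = 5 · 11 · 13
gcd takes min exponent of each prime: 5 = 5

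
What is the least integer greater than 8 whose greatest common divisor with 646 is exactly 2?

10

Multiples of 2 above 8: 2·5, 2·6, … . Need the cofactor coprime to 646/2 = 323.
Checking s = 5, 6, … the first with gcd(s, 323) = 1 is s = 5, giving 10.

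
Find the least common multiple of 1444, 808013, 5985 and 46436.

11819080875420

1444 = 2² · 19²; 808013 = 19 · 23 · 43²; 5985 = 3² · 5 · 7 · 19; 46436 = 2² · 13 · 19 · 47
lcm takes max exponent of each prime: 2² · 3² · 5 · 7 · 13 · 19² · 23 · 43² · 47 = 11819080875420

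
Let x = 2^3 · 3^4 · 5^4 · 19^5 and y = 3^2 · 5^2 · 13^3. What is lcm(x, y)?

2203195748715000

max exponent per prime: 2^3 · 3^4 · 5^4 · 13^3 · 19^5 = 2203195748715000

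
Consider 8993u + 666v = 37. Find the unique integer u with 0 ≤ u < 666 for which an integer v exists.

Euclid: 8993 = 13·666 + 335; 666 = 1·335 + 331; 335 = 1·331 + 4; 331 = 82·4 + 3; 4 = 1·3 + 1; 3 = 3·1 + 0 → gcd = 1; 37 = 1·37.
Back-substitution yields 8993·(167) + 666·(-2255) = 1, so one solution is u = 167·37 = 6179, v = -2255·37 = -83435.
Solutions in u differ by 666/1 = 666; the one in [0, 666) is 6179 mod 666 = 185.

185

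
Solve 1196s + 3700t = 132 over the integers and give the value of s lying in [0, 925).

Euclid: 3700 = 3·1196 + 112; 1196 = 10·112 + 76; 112 = 1·76 + 36; 76 = 2·36 + 4; 36 = 9·4 + 0 → gcd = 4; 132 = 4·33.
Back-substitution yields 1196·(99) + 3700·(-32) = 4, so one solution is s = 99·33 = 3267, t = -32·33 = -1056.
Solutions in s differ by 3700/4 = 925; the one in [0, 925) is 3267 mod 925 = 492.

492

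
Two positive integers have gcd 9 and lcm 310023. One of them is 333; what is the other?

Using uv = gcd(u,v)·lcm(u,v) = 9·310023 = 2790207, we get v = 2790207/333 = 8379.

8379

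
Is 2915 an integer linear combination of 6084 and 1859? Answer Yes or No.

By Bézout, 6084m − 1859n = 2915 has integer solutions iff gcd(6084, 1859) | 2915.
Euclid: 6084 = 3·1859 + 507; 1859 = 3·507 + 338; 507 = 1·338 + 169; 338 = 2·169 + 0. gcd = 169; 2915 mod 169 = 42. No.

No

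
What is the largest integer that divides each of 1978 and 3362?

2

1978 = 2 · 23 · 43
3362 = 2 · 41²
Common: 2 = 2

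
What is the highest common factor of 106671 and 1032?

Euclid: 106671 = 103·1032 + 375; 1032 = 2·375 + 282; 375 = 1·282 + 93; 282 = 3·93 + 3; 93 = 31·3 + 0. Last nonzero remainder: 3.

3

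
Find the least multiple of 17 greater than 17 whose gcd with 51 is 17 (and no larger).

Multiples of 17 above 17: 17·2, 17·3, … . Need the cofactor coprime to 51/17 = 3.
Checking s = 2, 3, … the first with gcd(s, 3) = 1 is s = 2, giving 34.

34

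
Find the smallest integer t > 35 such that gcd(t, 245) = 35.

245 = 35·7. Any t with gcd(t, 245) = 35 is a multiple of 35, say 35s, with s coprime to 7.
Need s > 35/35, so s ≥ 2. First s ≥ 2 with gcd(s, 7) = 1 is s = 2. Thus t = 35·2 = 70.

70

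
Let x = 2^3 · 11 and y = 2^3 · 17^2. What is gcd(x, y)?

min exponent per shared prime: 2^3 = 8

8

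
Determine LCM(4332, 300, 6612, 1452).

380024700

lcm(4332, 300) = 4332·300/gcd = 1299600/12 = 108300
lcm(108300, 6612) = 108300·6612/gcd = 716079600/228 = 3140700
lcm(3140700, 1452) = 3140700·1452/gcd = 4560296400/12 = 380024700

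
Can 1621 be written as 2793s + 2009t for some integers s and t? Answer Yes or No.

gcd(2793, 2009): 2793 = 1·2009 + 784; 2009 = 2·784 + 441; 784 = 1·441 + 343; 441 = 1·343 + 98; 343 = 3·98 + 49; 98 = 2·49 + 0 → 49
49 does not divide 1621, so a solution does not exist.

No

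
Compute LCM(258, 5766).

gcd first: 5766 = 22·258 + 90; 258 = 2·90 + 78; 90 = 1·78 + 12; 78 = 6·12 + 6; 12 = 2·6 + 0 → gcd = 6
lcm = 258·5766/gcd = 1487628/6 = 247938

247938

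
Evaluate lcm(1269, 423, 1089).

153549

1269 = 3³ · 47; 423 = 3² · 47; 1089 = 3² · 11²
lcm takes max exponent of each prime: 3³ · 11² · 47 = 153549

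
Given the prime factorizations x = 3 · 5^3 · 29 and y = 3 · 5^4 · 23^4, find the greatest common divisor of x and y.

min exponent per shared prime: 3 · 5^3 = 375

375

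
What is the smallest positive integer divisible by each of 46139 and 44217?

gcd first: 46139 = 1·44217 + 1922; 44217 = 23·1922 + 11; 1922 = 174·11 + 8; 11 = 1·8 + 3; 8 = 2·3 + 2; 3 = 1·2 + 1; 2 = 2·1 + 0 → gcd = 1
lcm = 46139·44217/gcd = 2040128163/1 = 2040128163

2040128163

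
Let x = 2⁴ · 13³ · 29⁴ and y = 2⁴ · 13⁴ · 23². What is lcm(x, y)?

170978323953424

max exponent per prime: 2⁴ · 13⁴ · 23² · 29⁴ = 170978323953424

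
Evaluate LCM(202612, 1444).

73142932

gcd first: 202612 = 140·1444 + 452; 1444 = 3·452 + 88; 452 = 5·88 + 12; 88 = 7·12 + 4; 12 = 3·4 + 0 → gcd = 4
lcm = 202612·1444/gcd = 292571728/4 = 73142932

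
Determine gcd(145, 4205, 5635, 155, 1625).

5

gcd(145, 4205): 4205 = 29·145 + 0 → 145
gcd(145, 5635): 5635 = 38·145 + 125; 145 = 1·125 + 20; 125 = 6·20 + 5; 20 = 4·5 + 0 → 5
gcd(5, 155): 155 = 31·5 + 0 → 5
gcd(5, 1625): 1625 = 325·5 + 0 → 5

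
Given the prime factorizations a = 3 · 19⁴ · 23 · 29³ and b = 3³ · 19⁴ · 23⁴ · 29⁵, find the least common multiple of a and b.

20196657540551417103

max exponent per prime: 3³ · 19⁴ · 23⁴ · 29⁵ = 20196657540551417103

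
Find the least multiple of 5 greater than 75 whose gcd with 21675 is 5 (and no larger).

Multiples of 5 above 75: 5·16, 5·17, … . Need the cofactor coprime to 21675/5 = 4335.
Checking s = 16, 17, … the first with gcd(s, 4335) = 1 is s = 16, giving 80.

80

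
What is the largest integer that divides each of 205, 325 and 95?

gcd(205, 325): 325 = 1·205 + 120; 205 = 1·120 + 85; 120 = 1·85 + 35; 85 = 2·35 + 15; 35 = 2·15 + 5; 15 = 3·5 + 0 → 5
gcd(5, 95): 95 = 19·5 + 0 → 5

5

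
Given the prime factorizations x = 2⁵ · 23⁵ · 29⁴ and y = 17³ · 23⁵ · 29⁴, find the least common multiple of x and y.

715694886273621728

max exponent per prime: 2⁵ · 17³ · 23⁵ · 29⁴ = 715694886273621728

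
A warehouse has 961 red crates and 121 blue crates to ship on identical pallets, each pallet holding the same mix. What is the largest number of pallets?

Euclid: 961 = 7·121 + 114; 121 = 1·114 + 7; 114 = 16·7 + 2; 7 = 3·2 + 1; 2 = 2·1 + 0. Last nonzero remainder: 1.

1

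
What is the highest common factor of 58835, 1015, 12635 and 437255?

35

gcd(58835, 1015): 58835 = 57·1015 + 980; 1015 = 1·980 + 35; 980 = 28·35 + 0 → 35
gcd(35, 12635): 12635 = 361·35 + 0 → 35
gcd(35, 437255): 437255 = 12493·35 + 0 → 35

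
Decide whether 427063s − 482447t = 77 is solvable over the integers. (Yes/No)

Yes

gcd(427063, 482447): 482447 = 1·427063 + 55384; 427063 = 7·55384 + 39375; 55384 = 1·39375 + 16009; 39375 = 2·16009 + 7357; 16009 = 2·7357 + 1295; 7357 = 5·1295 + 882; 1295 = 1·882 + 413; 882 = 2·413 + 56; 413 = 7·56 + 21; 56 = 2·21 + 14; 21 = 1·14 + 7; 14 = 2·7 + 0 → 7
7 divides 77, so a solution exists.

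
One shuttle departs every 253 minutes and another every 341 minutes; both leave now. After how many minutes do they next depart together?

253 = 11 · 23; 341 = 11 · 31
max exponents: 11 · 23 · 31 = 7843

7843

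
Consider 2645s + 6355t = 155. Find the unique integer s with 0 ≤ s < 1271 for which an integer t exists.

310

Reduce mod 6355: 2645s ≡ 155 (mod 6355). With g = gcd(2645, 6355) = 5 dividing 155, divide through: 529s ≡ 31 (mod 1271).
Since gcd(529, 1271) = 1, s ≡ 31·(529)⁻¹ ≡ 310 (mod 1271). Smallest non-negative: 310.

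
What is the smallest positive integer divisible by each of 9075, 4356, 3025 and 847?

lcm(9075, 4356) = 9075·4356/gcd = 39530700/363 = 108900
lcm(108900, 3025) = 108900·3025/gcd = 329422500/3025 = 108900
lcm(108900, 847) = 108900·847/gcd = 92238300/121 = 762300

762300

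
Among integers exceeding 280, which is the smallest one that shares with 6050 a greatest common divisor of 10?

290

gcd(k, 6050) = 10 forces 10 | k; write k = 10s. Then gcd(10s, 10·605) = 10·gcd(s, 605), so need gcd(s, 605) = 1.
10s > 280 gives s ≥ 29. The least s ≥ 29 coprime to 605 is 29, so k = 10·29 = 290.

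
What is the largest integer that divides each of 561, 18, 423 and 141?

3

gcd(561, 18): 561 = 31·18 + 3; 18 = 6·3 + 0 → 3
gcd(3, 423): 423 = 141·3 + 0 → 3
gcd(3, 141): 141 = 47·3 + 0 → 3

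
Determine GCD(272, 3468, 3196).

68

272 = 2⁴ · 17; 3468 = 2² · 3 · 17²; 3196 = 2² · 17 · 47
gcd takes min exponent of each prime: 2² · 17 = 68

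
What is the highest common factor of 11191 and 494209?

361

Euclid: 494209 = 44·11191 + 1805; 11191 = 6·1805 + 361; 1805 = 5·361 + 0. Last nonzero remainder: 361.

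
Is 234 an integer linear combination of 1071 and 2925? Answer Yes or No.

By Bézout, 1071x − 2925y = 234 has integer solutions iff gcd(1071, 2925) | 234.
Euclid: 2925 = 2·1071 + 783; 1071 = 1·783 + 288; 783 = 2·288 + 207; 288 = 1·207 + 81; 207 = 2·81 + 45; 81 = 1·45 + 36; 45 = 1·36 + 9; 36 = 4·9 + 0. gcd = 9; 234 mod 9 = 0. Yes.

Yes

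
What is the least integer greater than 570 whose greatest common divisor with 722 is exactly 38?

gcd(x, 722) = 38 forces 38 | x; write x = 38s. Then gcd(38s, 38·19) = 38·gcd(s, 19), so need gcd(s, 19) = 1.
38s > 570 gives s ≥ 16. The least s ≥ 16 coprime to 19 is 16, so x = 38·16 = 608.

608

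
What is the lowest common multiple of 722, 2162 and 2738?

1068479858

lcm(722, 2162) = 722·2162/gcd = 1560964/2 = 780482
lcm(780482, 2738) = 780482·2738/gcd = 2136959716/2 = 1068479858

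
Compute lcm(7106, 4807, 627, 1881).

1470942

7106 = 2 · 11 · 17 · 19; 4807 = 11 · 19 · 23; 627 = 3 · 11 · 19; 1881 = 3² · 11 · 19
lcm takes max exponent of each prime: 2 · 3² · 11 · 17 · 19 · 23 = 1470942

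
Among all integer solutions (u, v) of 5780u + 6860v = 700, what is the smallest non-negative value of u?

Euclid: 6860 = 1·5780 + 1080; 5780 = 5·1080 + 380; 1080 = 2·380 + 320; 380 = 1·320 + 60; 320 = 5·60 + 20; 60 = 3·20 + 0 → gcd = 20; 700 = 20·35.
Back-substitution yields 5780·(-108) + 6860·(91) = 20, so one solution is u = -108·35 = -3780, v = 91·35 = 3185.
Solutions in u differ by 6860/20 = 343; the one in [0, 343) is -3780 mod 343 = 336.

336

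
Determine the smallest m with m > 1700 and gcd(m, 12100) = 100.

1800

Multiples of 100 above 1700: 100·18, 100·19, … . Need the cofactor coprime to 12100/100 = 121.
Checking s = 18, 19, … the first with gcd(s, 121) = 1 is s = 18, giving 1800.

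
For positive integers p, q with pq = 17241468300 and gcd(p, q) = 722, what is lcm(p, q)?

23880150

For any two positive integers, gcd × lcm equals their product. Hence lcm = 17241468300 / 722 = 23880150.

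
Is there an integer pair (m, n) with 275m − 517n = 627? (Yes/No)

gcd(275, 517): 517 = 1·275 + 242; 275 = 1·242 + 33; 242 = 7·33 + 11; 33 = 3·11 + 0 → 11
11 divides 627, so a solution exists.

Yes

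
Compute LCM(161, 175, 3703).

161 = 7 · 23; 175 = 5² · 7; 3703 = 7 · 23²
lcm takes max exponent of each prime: 5² · 7 · 23² = 92575

92575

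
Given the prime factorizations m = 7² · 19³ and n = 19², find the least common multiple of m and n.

336091

max exponent per prime: 7² · 19³ = 336091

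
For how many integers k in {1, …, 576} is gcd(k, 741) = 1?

Prime factors of 741: 3, 13, 19. Count integers ≤ 576 divisible by none of them.
By inclusion–exclusion: 576 − ⌊576/3⌋ − ⌊576/13⌋ − ⌊576/19⌋ + ⌊576/39⌋ + ⌊576/57⌋ + ⌊576/247⌋ − ⌊576/741⌋ = 336.

336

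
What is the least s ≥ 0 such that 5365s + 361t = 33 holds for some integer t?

21

Euclid: 5365 = 14·361 + 311; 361 = 1·311 + 50; 311 = 6·50 + 11; 50 = 4·11 + 6; 11 = 1·6 + 5; 6 = 1·5 + 1; 5 = 5·1 + 0 → gcd = 1; 33 = 1·33.
Back-substitution yields 5365·(-65) + 361·(966) = 1, so one solution is s = -65·33 = -2145, t = 966·33 = 31878.
Solutions in s differ by 361/1 = 361; the one in [0, 361) is -2145 mod 361 = 21.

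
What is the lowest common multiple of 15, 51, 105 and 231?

19635

lcm(15, 51) = 15·51/gcd = 765/3 = 255
lcm(255, 105) = 255·105/gcd = 26775/15 = 1785
lcm(1785, 231) = 1785·231/gcd = 412335/21 = 19635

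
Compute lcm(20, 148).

740

20 = 2² · 5; 148 = 2² · 37
max exponents: 2² · 5 · 37 = 740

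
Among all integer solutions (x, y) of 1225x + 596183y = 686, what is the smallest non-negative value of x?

Reduce mod 596183: 1225x ≡ 686 (mod 596183). With g = gcd(1225, 596183) = 49 dividing 686, divide through: 25x ≡ 14 (mod 12167).
Since gcd(25, 12167) = 1, x ≡ 14·(25)⁻¹ ≡ 3894 (mod 12167). Smallest non-negative: 3894.

3894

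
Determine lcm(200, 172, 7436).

15987400

200 = 2³ · 5²; 172 = 2² · 43; 7436 = 2² · 11 · 13²
lcm takes max exponent of each prime: 2³ · 5² · 11 · 13² · 43 = 15987400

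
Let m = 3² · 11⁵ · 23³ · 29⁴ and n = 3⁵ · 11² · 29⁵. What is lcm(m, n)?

9766595407417109019

max exponent per prime: 3⁵ · 11⁵ · 23³ · 29⁵ = 9766595407417109019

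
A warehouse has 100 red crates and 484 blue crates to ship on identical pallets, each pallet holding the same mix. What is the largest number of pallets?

Euclid: 484 = 4·100 + 84; 100 = 1·84 + 16; 84 = 5·16 + 4; 16 = 4·4 + 0. Last nonzero remainder: 4.

4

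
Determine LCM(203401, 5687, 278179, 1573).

285715147289

203401 = 11² · 41²; 5687 = 11² · 47; 278179 = 11⁴ · 19; 1573 = 11² · 13
lcm takes max exponent of each prime: 11⁴ · 13 · 19 · 41² · 47 = 285715147289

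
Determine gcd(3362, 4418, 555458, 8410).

3362 = 2 · 41²; 4418 = 2 · 47²; 555458 = 2 · 17² · 31²; 8410 = 2 · 5 · 29²
gcd takes min exponent of each prime: 2 = 2

2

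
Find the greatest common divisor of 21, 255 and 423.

3

21 = 3 · 7; 255 = 3 · 5 · 17; 423 = 3² · 47
gcd takes min exponent of each prime: 3 = 3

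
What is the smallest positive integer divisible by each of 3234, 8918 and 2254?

6768762

3234 = 2 · 3 · 7² · 11; 8918 = 2 · 7³ · 13; 2254 = 2 · 7² · 23
lcm takes max exponent of each prime: 2 · 3 · 7³ · 11 · 13 · 23 = 6768762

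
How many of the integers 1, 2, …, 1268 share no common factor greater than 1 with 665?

825

Prime factors of 665: 5, 7, 19. Count integers ≤ 1268 divisible by none of them.
By inclusion–exclusion: 1268 − ⌊1268/5⌋ − ⌊1268/7⌋ − ⌊1268/19⌋ + ⌊1268/35⌋ + ⌊1268/95⌋ + ⌊1268/133⌋ − ⌊1268/665⌋ = 825.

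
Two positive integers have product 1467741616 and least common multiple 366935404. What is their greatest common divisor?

4

gcd·lcm = product, so gcd = 1467741616/366935404 = 4.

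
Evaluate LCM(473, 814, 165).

473 = 11 · 43; 814 = 2 · 11 · 37; 165 = 3 · 5 · 11
lcm takes max exponent of each prime: 2 · 3 · 5 · 11 · 37 · 43 = 525030

525030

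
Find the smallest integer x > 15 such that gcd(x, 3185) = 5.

Multiples of 5 above 15: 5·4, 5·5, … . Need the cofactor coprime to 3185/5 = 637.
Checking s = 4, 5, … the first with gcd(s, 637) = 1 is s = 4, giving 20.

20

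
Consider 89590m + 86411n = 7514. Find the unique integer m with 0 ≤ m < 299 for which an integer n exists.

247

gcd(89590, 86411) = 289 (Euclid: 89590 = 1·86411 + 3179; 86411 = 27·3179 + 578; 3179 = 5·578 + 289; 578 = 2·289 + 0), and 289 | 7514.
Extended Euclid: 89590·(136) + 86411·(-141) = 289. Scale by 26: m₀ = 3536.
General solution m = m₀ + 299t; reducing mod 299 gives m = 247 (and n = -256).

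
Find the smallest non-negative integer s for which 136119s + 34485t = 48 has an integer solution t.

6647

Reduce mod 34485: 136119s ≡ 48 (mod 34485). With g = gcd(136119, 34485) = 3 dividing 48, divide through: 45373s ≡ 16 (mod 11495).
Since gcd(45373, 11495) = 1, s ≡ 16·(45373)⁻¹ ≡ 6647 (mod 11495). Smallest non-negative: 6647.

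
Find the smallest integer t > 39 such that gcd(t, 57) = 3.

Multiples of 3 above 39: 3·14, 3·15, … . Need the cofactor coprime to 57/3 = 19.
Checking s = 14, 15, … the first with gcd(s, 19) = 1 is s = 14, giving 42.

42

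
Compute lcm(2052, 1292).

gcd first: 2052 = 1·1292 + 760; 1292 = 1·760 + 532; 760 = 1·532 + 228; 532 = 2·228 + 76; 228 = 3·76 + 0 → gcd = 76
lcm = 2052·1292/gcd = 2651184/76 = 34884

34884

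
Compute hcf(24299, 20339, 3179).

11

gcd(24299, 20339): 24299 = 1·20339 + 3960; 20339 = 5·3960 + 539; 3960 = 7·539 + 187; 539 = 2·187 + 165; 187 = 1·165 + 22; 165 = 7·22 + 11; 22 = 2·11 + 0 → 11
gcd(11, 3179): 3179 = 289·11 + 0 → 11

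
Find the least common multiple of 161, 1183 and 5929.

23046023

161 = 7 · 23; 1183 = 7 · 13²; 5929 = 7² · 11²
lcm takes max exponent of each prime: 7² · 11² · 13² · 23 = 23046023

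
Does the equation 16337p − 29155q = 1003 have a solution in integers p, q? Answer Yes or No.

Yes

gcd(16337, 29155): 29155 = 1·16337 + 12818; 16337 = 1·12818 + 3519; 12818 = 3·3519 + 2261; 3519 = 1·2261 + 1258; 2261 = 1·1258 + 1003; 1258 = 1·1003 + 255; 1003 = 3·255 + 238; 255 = 1·238 + 17; 238 = 14·17 + 0 → 17
17 divides 1003, so a solution exists.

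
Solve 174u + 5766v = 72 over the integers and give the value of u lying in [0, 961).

Reduce mod 5766: 174u ≡ 72 (mod 5766). With g = gcd(174, 5766) = 6 dividing 72, divide through: 29u ≡ 12 (mod 961).
Since gcd(29, 961) = 1, u ≡ 12·(29)⁻¹ ≡ 862 (mod 961). Smallest non-negative: 862.

862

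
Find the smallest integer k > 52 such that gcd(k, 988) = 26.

Multiples of 26 above 52: 26·3, 26·4, … . Need the cofactor coprime to 988/26 = 38.
Checking s = 3, 4, … the first with gcd(s, 38) = 1 is s = 3, giving 78.

78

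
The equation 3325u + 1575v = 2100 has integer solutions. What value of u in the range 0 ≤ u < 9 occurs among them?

Euclid: 3325 = 2·1575 + 175; 1575 = 9·175 + 0 → gcd = 175; 2100 = 175·12.
Back-substitution yields 3325·(1) + 1575·(-2) = 175, so one solution is u = 1·12 = 12, v = -2·12 = -24.
Solutions in u differ by 1575/175 = 9; the one in [0, 9) is 12 mod 9 = 3.

3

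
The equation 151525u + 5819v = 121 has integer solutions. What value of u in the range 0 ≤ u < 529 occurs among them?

Euclid: 151525 = 26·5819 + 231; 5819 = 25·231 + 44; 231 = 5·44 + 11; 44 = 4·11 + 0 → gcd = 11; 121 = 11·11.
Back-substitution yields 151525·(126) + 5819·(-3281) = 11, so one solution is u = 126·11 = 1386, v = -3281·11 = -36091.
Solutions in u differ by 5819/11 = 529; the one in [0, 529) is 1386 mod 529 = 328.

328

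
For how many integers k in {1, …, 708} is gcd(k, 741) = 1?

413

Prime factors of 741: 3, 13, 19. Count integers ≤ 708 divisible by none of them.
By inclusion–exclusion: 708 − ⌊708/3⌋ − ⌊708/13⌋ − ⌊708/19⌋ + ⌊708/39⌋ + ⌊708/57⌋ + ⌊708/247⌋ − ⌊708/741⌋ = 413.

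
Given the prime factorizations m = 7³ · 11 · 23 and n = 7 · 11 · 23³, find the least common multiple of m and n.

45906091

max exponent per prime: 7³ · 11 · 23³ = 45906091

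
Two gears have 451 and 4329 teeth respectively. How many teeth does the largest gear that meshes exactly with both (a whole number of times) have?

1

Euclid: 4329 = 9·451 + 270; 451 = 1·270 + 181; 270 = 1·181 + 89; 181 = 2·89 + 3; 89 = 29·3 + 2; 3 = 1·2 + 1; 2 = 2·1 + 0. Last nonzero remainder: 1.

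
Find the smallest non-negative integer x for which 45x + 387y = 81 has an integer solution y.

gcd(45, 387) = 9 (Euclid: 387 = 8·45 + 27; 45 = 1·27 + 18; 27 = 1·18 + 9; 18 = 2·9 + 0), and 9 | 81.
Extended Euclid: 45·(-17) + 387·(2) = 9. Scale by 9: x₀ = -153.
General solution x = x₀ + 43t; reducing mod 43 gives x = 19 (and y = -2).

19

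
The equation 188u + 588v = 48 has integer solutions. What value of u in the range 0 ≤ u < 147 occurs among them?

Reduce mod 588: 188u ≡ 48 (mod 588). With g = gcd(188, 588) = 4 dividing 48, divide through: 47u ≡ 12 (mod 147).
Since gcd(47, 147) = 1, u ≡ 12·(47)⁻¹ ≡ 141 (mod 147). Smallest non-negative: 141.

141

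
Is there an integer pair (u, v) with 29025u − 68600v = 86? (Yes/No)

gcd(29025, 68600): 68600 = 2·29025 + 10550; 29025 = 2·10550 + 7925; 10550 = 1·7925 + 2625; 7925 = 3·2625 + 50; 2625 = 52·50 + 25; 50 = 2·25 + 0 → 25
25 does not divide 86, so a solution does not exist.

No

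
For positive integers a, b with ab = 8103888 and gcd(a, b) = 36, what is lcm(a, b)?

225108

gcd·lcm = product, so lcm = 8103888/36 = 225108.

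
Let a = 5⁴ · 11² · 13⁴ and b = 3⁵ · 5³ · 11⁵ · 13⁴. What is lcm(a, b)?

max exponent per prime: 3⁵ · 5⁴ · 11⁵ · 13⁴ = 698591224670625

698591224670625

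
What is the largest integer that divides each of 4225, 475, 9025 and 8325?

25

4225 = 5² · 13²; 475 = 5² · 19; 9025 = 5² · 19²; 8325 = 3² · 5² · 37
gcd takes min exponent of each prime: 5² = 25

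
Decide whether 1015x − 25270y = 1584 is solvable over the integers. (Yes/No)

By Bézout, 1015x − 25270y = 1584 has integer solutions iff gcd(1015, 25270) | 1584.
Euclid: 25270 = 24·1015 + 910; 1015 = 1·910 + 105; 910 = 8·105 + 70; 105 = 1·70 + 35; 70 = 2·35 + 0. gcd = 35; 1584 mod 35 = 9. No.

No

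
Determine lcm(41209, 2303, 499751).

420290591

41209 = 7² · 29²; 2303 = 7² · 47; 499751 = 7³ · 31 · 47
lcm takes max exponent of each prime: 7³ · 29² · 31 · 47 = 420290591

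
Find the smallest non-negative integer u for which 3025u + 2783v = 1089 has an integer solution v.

Euclid: 3025 = 1·2783 + 242; 2783 = 11·242 + 121; 242 = 2·121 + 0 → gcd = 121; 1089 = 121·9.
Back-substitution yields 3025·(-11) + 2783·(12) = 121, so one solution is u = -11·9 = -99, v = 12·9 = 108.
Solutions in u differ by 2783/121 = 23; the one in [0, 23) is -99 mod 23 = 16.

16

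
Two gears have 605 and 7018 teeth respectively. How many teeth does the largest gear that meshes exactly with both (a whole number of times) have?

605 = 5 · 11²
7018 = 2 · 11² · 29
Common: 11² = 121

121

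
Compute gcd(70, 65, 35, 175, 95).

gcd(70, 65): 70 = 1·65 + 5; 65 = 13·5 + 0 → 5
gcd(5, 35): 35 = 7·5 + 0 → 5
gcd(5, 175): 175 = 35·5 + 0 → 5
gcd(5, 95): 95 = 19·5 + 0 → 5

5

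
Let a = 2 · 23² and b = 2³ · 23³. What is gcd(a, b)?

1058

min exponent per shared prime: 2 · 23² = 1058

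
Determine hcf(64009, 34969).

Euclid: 64009 = 1·34969 + 29040; 34969 = 1·29040 + 5929; 29040 = 4·5929 + 5324; 5929 = 1·5324 + 605; 5324 = 8·605 + 484; 605 = 1·484 + 121; 484 = 4·121 + 0. Last nonzero remainder: 121.

121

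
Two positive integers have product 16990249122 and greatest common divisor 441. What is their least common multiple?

gcd·lcm = product, so lcm = 16990249122/441 = 38526642.

38526642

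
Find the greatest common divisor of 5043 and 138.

Euclid: 5043 = 36·138 + 75; 138 = 1·75 + 63; 75 = 1·63 + 12; 63 = 5·12 + 3; 12 = 4·3 + 0. Last nonzero remainder: 3.

3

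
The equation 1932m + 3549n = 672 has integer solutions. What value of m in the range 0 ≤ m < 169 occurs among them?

Reduce mod 3549: 1932m ≡ 672 (mod 3549). With g = gcd(1932, 3549) = 21 dividing 672, divide through: 92m ≡ 32 (mod 169).
Since gcd(92, 169) = 1, m ≡ 32·(92)⁻¹ ≡ 162 (mod 169). Smallest non-negative: 162.

162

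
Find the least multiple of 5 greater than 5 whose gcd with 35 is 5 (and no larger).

10

35 = 5·7. Any a with gcd(a, 35) = 5 is a multiple of 5, say 5s, with s coprime to 7.
Need s > 5/5, so s ≥ 2. First s ≥ 2 with gcd(s, 7) = 1 is s = 2. Thus a = 5·2 = 10.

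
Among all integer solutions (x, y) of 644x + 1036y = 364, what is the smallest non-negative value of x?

7

gcd(644, 1036) = 28 (Euclid: 1036 = 1·644 + 392; 644 = 1·392 + 252; 392 = 1·252 + 140; 252 = 1·140 + 112; 140 = 1·112 + 28; 112 = 4·28 + 0), and 28 | 364.
Extended Euclid: 644·(-8) + 1036·(5) = 28. Scale by 13: x₀ = -104.
General solution x = x₀ + 37t; reducing mod 37 gives x = 7 (and y = -4).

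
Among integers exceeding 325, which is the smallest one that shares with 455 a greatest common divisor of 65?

390

Multiples of 65 above 325: 65·6, 65·7, … . Need the cofactor coprime to 455/65 = 7.
Checking s = 6, 7, … the first with gcd(s, 7) = 1 is s = 6, giving 390.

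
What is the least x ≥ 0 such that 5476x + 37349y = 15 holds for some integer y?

Euclid: 37349 = 6·5476 + 4493; 5476 = 1·4493 + 983; 4493 = 4·983 + 561; 983 = 1·561 + 422; 561 = 1·422 + 139; 422 = 3·139 + 5; 139 = 27·5 + 4; 5 = 1·4 + 1; 4 = 4·1 + 0 → gcd = 1; 15 = 1·15.
Back-substitution yields 5476·(7523) + 37349·(-1103) = 1, so one solution is x = 7523·15 = 112845, y = -1103·15 = -16545.
Solutions in x differ by 37349/1 = 37349; the one in [0, 37349) is 112845 mod 37349 = 798.

798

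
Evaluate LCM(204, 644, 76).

204 = 2² · 3 · 17; 644 = 2² · 7 · 23; 76 = 2² · 19
lcm takes max exponent of each prime: 2² · 3 · 7 · 17 · 19 · 23 = 624036

624036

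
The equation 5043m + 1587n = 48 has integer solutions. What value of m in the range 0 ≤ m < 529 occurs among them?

169

Reduce mod 1587: 5043m ≡ 48 (mod 1587). With g = gcd(5043, 1587) = 3 dividing 48, divide through: 1681m ≡ 16 (mod 529).
Since gcd(1681, 529) = 1, m ≡ 16·(1681)⁻¹ ≡ 169 (mod 529). Smallest non-negative: 169.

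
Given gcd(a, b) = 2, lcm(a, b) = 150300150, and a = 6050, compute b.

49686

a·b = gcd·lcm = 2·150300150 = 300600300, so b = 300600300/6050 = 49686.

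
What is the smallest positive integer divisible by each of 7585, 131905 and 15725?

lcm(7585, 131905) = 7585·131905/gcd = 1000499425/185 = 5408105
lcm(5408105, 15725) = 5408105·15725/gcd = 85042451125/185 = 459688925

459688925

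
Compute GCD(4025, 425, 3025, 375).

25

gcd(4025, 425): 4025 = 9·425 + 200; 425 = 2·200 + 25; 200 = 8·25 + 0 → 25
gcd(25, 3025): 3025 = 121·25 + 0 → 25
gcd(25, 375): 375 = 15·25 + 0 → 25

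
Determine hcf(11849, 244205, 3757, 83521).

289

gcd(11849, 244205): 244205 = 20·11849 + 7225; 11849 = 1·7225 + 4624; 7225 = 1·4624 + 2601; 4624 = 1·2601 + 2023; 2601 = 1·2023 + 578; 2023 = 3·578 + 289; 578 = 2·289 + 0 → 289
gcd(289, 3757): 3757 = 13·289 + 0 → 289
gcd(289, 83521): 83521 = 289·289 + 0 → 289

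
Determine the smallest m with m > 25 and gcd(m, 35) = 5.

30

35 = 5·7. Any m with gcd(m, 35) = 5 is a multiple of 5, say 5s, with s coprime to 7.
Need s > 25/5, so s ≥ 6. First s ≥ 6 with gcd(s, 7) = 1 is s = 6. Thus m = 5·6 = 30.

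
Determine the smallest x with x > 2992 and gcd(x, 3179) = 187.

3179 = 187·17. Any x with gcd(x, 3179) = 187 is a multiple of 187, say 187s, with s coprime to 17.
Need s > 2992/187, so s ≥ 17. First s ≥ 17 with gcd(s, 17) = 1 is s = 18. Thus x = 187·18 = 3366.

3366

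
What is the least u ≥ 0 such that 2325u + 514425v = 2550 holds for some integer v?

4205

Euclid: 514425 = 221·2325 + 600; 2325 = 3·600 + 525; 600 = 1·525 + 75; 525 = 7·75 + 0 → gcd = 75; 2550 = 75·34.
Back-substitution yields 2325·(-885) + 514425·(4) = 75, so one solution is u = -885·34 = -30090, v = 4·34 = 136.
Solutions in u differ by 514425/75 = 6859; the one in [0, 6859) is -30090 mod 6859 = 4205.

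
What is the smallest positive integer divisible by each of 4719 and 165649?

6460311

4719 = 3 · 11² · 13; 165649 = 11² · 37²
max exponents: 3 · 11² · 13 · 37² = 6460311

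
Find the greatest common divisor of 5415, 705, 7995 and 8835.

5415 = 3 · 5 · 19²; 705 = 3 · 5 · 47; 7995 = 3 · 5 · 13 · 41; 8835 = 3 · 5 · 19 · 31
gcd takes min exponent of each prime: 3 · 5 = 15

15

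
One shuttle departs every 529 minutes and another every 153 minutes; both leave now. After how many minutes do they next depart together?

80937

529 = 23²; 153 = 3² · 17
max exponents: 3² · 17 · 23² = 80937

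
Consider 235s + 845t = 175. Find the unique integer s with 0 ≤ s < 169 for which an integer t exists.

Euclid: 845 = 3·235 + 140; 235 = 1·140 + 95; 140 = 1·95 + 45; 95 = 2·45 + 5; 45 = 9·5 + 0 → gcd = 5; 175 = 5·35.
Back-substitution yields 235·(18) + 845·(-5) = 5, so one solution is s = 18·35 = 630, t = -5·35 = -175.
Solutions in s differ by 845/5 = 169; the one in [0, 169) is 630 mod 169 = 123.

123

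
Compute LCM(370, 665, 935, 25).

46011350

lcm(370, 665) = 370·665/gcd = 246050/5 = 49210
lcm(49210, 935) = 49210·935/gcd = 46011350/5 = 9202270
lcm(9202270, 25) = 9202270·25/gcd = 230056750/5 = 46011350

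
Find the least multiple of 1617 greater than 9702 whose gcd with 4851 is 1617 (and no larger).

Multiples of 1617 above 9702: 1617·7, 1617·8, … . Need the cofactor coprime to 4851/1617 = 3.
Checking s = 7, 8, … the first with gcd(s, 3) = 1 is s = 7, giving 11319.

11319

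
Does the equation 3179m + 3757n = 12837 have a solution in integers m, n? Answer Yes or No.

gcd(3179, 3757): 3757 = 1·3179 + 578; 3179 = 5·578 + 289; 578 = 2·289 + 0 → 289
289 does not divide 12837, so a solution does not exist.

No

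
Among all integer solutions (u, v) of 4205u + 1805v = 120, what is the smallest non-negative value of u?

gcd(4205, 1805) = 5 (Euclid: 4205 = 2·1805 + 595; 1805 = 3·595 + 20; 595 = 29·20 + 15; 20 = 1·15 + 5; 15 = 3·5 + 0), and 5 | 120.
Extended Euclid: 4205·(-91) + 1805·(212) = 5. Scale by 24: u₀ = -2184.
General solution u = u₀ + 361t; reducing mod 361 gives u = 343 (and v = -799).

343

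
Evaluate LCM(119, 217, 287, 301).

119 = 7 · 17; 217 = 7 · 31; 287 = 7 · 41; 301 = 7 · 43
lcm takes max exponent of each prime: 7 · 17 · 31 · 41 · 43 = 6503707

6503707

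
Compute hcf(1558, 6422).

1558 = 2 · 19 · 41
6422 = 2 · 13² · 19
Common: 2 · 19 = 38

38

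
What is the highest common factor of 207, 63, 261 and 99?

gcd(207, 63): 207 = 3·63 + 18; 63 = 3·18 + 9; 18 = 2·9 + 0 → 9
gcd(9, 261): 261 = 29·9 + 0 → 9
gcd(9, 99): 99 = 11·9 + 0 → 9

9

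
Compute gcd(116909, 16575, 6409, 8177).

221

gcd(116909, 16575): 116909 = 7·16575 + 884; 16575 = 18·884 + 663; 884 = 1·663 + 221; 663 = 3·221 + 0 → 221
gcd(221, 6409): 6409 = 29·221 + 0 → 221
gcd(221, 8177): 8177 = 37·221 + 0 → 221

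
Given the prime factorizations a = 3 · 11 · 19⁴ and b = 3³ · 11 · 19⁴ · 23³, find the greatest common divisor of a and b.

min exponent per shared prime: 3 · 11 · 19⁴ = 4300593

4300593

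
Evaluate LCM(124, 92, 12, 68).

145452

124 = 2² · 31; 92 = 2² · 23; 12 = 2² · 3; 68 = 2² · 17
lcm takes max exponent of each prime: 2² · 3 · 17 · 23 · 31 = 145452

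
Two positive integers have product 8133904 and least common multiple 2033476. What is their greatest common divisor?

gcd·lcm = product, so gcd = 8133904/2033476 = 4.

4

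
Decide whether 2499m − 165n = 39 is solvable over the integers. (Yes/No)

gcd(2499, 165): 2499 = 15·165 + 24; 165 = 6·24 + 21; 24 = 1·21 + 3; 21 = 7·3 + 0 → 3
3 divides 39, so a solution exists.

Yes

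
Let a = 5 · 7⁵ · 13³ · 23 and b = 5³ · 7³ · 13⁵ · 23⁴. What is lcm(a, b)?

218287224396161375

max exponent per prime: 5³ · 7⁵ · 13⁵ · 23⁴ = 218287224396161375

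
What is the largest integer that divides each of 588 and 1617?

588 = 2² · 3 · 7²
1617 = 3 · 7² · 11
Common: 3 · 7² = 147

147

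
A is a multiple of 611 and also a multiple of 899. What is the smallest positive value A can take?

611 = 13 · 47; 899 = 29 · 31
max exponents: 13 · 29 · 31 · 47 = 549289

549289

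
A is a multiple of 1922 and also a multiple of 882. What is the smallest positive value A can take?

gcd first: 1922 = 2·882 + 158; 882 = 5·158 + 92; 158 = 1·92 + 66; 92 = 1·66 + 26; 66 = 2·26 + 14; 26 = 1·14 + 12; 14 = 1·12 + 2; 12 = 6·2 + 0 → gcd = 2
lcm = 1922·882/gcd = 1695204/2 = 847602

847602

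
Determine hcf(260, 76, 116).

gcd(260, 76): 260 = 3·76 + 32; 76 = 2·32 + 12; 32 = 2·12 + 8; 12 = 1·8 + 4; 8 = 2·4 + 0 → 4
gcd(4, 116): 116 = 29·4 + 0 → 4

4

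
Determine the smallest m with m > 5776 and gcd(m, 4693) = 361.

6137

4693 = 361·13. Any m with gcd(m, 4693) = 361 is a multiple of 361, say 361s, with s coprime to 13.
Need s > 5776/361, so s ≥ 17. First s ≥ 17 with gcd(s, 13) = 1 is s = 17. Thus m = 361·17 = 6137.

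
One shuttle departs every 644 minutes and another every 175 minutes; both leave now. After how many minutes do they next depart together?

644 = 2² · 7 · 23; 175 = 5² · 7
max exponents: 2² · 5² · 7 · 23 = 16100

16100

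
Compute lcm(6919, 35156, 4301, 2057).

329095316

6919 = 11 · 17 · 37; 35156 = 2² · 11 · 17 · 47; 4301 = 11 · 17 · 23; 2057 = 11² · 17
lcm takes max exponent of each prime: 2² · 11² · 17 · 23 · 37 · 47 = 329095316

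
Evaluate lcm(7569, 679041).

571073481

gcd first: 679041 = 89·7569 + 5400; 7569 = 1·5400 + 2169; 5400 = 2·2169 + 1062; 2169 = 2·1062 + 45; 1062 = 23·45 + 27; 45 = 1·27 + 18; 27 = 1·18 + 9; 18 = 2·9 + 0 → gcd = 9
lcm = 7569·679041/gcd = 5139661329/9 = 571073481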